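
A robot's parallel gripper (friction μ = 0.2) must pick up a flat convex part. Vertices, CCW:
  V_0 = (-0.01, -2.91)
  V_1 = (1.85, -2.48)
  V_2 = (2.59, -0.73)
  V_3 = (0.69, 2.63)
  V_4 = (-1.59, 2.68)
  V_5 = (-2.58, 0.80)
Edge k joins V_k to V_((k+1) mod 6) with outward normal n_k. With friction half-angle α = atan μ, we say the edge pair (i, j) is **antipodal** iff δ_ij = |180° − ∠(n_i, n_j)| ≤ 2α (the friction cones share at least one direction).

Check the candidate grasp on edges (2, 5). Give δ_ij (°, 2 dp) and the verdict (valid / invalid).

δ = 5.22°, valid

α = atan 0.2 = 11.31°;  2α = 22.62°
edge 2: e_2 = (-1.90, +3.36);  n_2 = (+0.8705, +0.4922)
edge 5: e_5 = (+2.57, -3.71);  n_5 = (-0.8220, -0.5694)
∠(n_2, n_5) = 174.78°
δ = |180° − 174.78°| = 5.22°
5.22° ≤ 2α = 22.62°  →  valid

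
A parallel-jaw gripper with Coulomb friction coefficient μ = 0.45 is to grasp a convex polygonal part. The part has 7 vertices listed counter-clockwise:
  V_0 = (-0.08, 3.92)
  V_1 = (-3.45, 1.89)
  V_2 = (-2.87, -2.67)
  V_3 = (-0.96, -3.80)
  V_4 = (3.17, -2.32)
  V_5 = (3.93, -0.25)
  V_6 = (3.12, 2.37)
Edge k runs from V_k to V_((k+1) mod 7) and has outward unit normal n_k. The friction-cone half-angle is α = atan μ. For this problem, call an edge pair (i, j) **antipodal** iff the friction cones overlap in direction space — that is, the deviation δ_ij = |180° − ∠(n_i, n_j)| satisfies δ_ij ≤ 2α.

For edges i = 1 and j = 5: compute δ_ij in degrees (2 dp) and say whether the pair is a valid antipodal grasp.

δ = 9.93°, valid

α = atan 0.45 = 24.23°;  2α = 48.46°
edge 1: e_1 = (+0.58, -4.56);  n_1 = (-0.9920, -0.1262)
edge 5: e_5 = (-0.81, +2.62);  n_5 = (+0.9554, +0.2954)
∠(n_1, n_5) = 170.07°
δ = |180° − 170.07°| = 9.93°
9.93° ≤ 2α = 48.46°  →  valid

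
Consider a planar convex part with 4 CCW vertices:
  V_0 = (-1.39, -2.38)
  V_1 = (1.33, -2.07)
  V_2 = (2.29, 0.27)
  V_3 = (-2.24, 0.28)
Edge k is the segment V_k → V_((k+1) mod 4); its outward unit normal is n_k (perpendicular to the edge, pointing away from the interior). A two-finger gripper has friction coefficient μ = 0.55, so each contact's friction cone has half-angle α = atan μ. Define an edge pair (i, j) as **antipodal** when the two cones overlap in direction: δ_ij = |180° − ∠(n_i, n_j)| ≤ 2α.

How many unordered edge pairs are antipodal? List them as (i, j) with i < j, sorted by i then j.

count = 2; pairs: (0,2), (1,3)

α = atan 0.55 = 28.81°;  2α = 57.62°
n_0 = (+0.1132, -0.9936)
n_1 = (+0.9252, -0.3796)
n_2 = (+0.0022, +1.0000)
n_3 = (-0.9525, -0.3044)
  (0,1): δ = 118.81°  ·
  (0,2): δ = 6.63°  ✓
  (0,3): δ = 101.22°  ·
  (1,2): δ = 67.82°  ·
  (1,3): δ = 40.03°  ✓
  (2,3): δ = 72.15°  ·
antipodal pairs: 2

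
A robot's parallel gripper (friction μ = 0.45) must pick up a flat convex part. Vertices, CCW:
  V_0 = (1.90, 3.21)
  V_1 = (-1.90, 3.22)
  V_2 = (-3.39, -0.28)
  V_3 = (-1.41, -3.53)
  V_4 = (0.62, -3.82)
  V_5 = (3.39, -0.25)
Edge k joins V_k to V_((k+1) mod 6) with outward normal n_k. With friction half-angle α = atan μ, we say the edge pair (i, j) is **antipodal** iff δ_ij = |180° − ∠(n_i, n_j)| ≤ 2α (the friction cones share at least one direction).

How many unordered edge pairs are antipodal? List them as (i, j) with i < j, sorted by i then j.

count = 4; pairs: (0,3), (1,4), (1,5), (2,5)

α = atan 0.45 = 24.23°;  2α = 48.46°
n_0 = (+0.0026, +1.0000)
n_1 = (-0.9201, +0.3917)
n_2 = (-0.8540, -0.5203)
n_3 = (-0.1414, -0.9899)
n_4 = (+0.7901, -0.6130)
n_5 = (+0.9185, +0.3955)
  (0,1): δ = 112.91°  ·
  (0,2): δ = 58.50°  ·
  (0,3): δ = 7.98°  ✓
  (0,4): δ = 52.34°  ·
  (0,5): δ = 113.45°  ·
  (1,2): δ = 125.59°  ·
  (1,3): δ = 75.07°  ·
  (1,4): δ = 14.75°  ✓
  (1,5): δ = 46.36°  ✓
  (2,3): δ = 129.48°  ·
  (2,4): δ = 69.16°  ·
  (2,5): δ = 8.05°  ✓
  (3,4): δ = 119.68°  ·
  (3,5): δ = 58.57°  ·
  (4,5): δ = 118.89°  ·
antipodal pairs: 4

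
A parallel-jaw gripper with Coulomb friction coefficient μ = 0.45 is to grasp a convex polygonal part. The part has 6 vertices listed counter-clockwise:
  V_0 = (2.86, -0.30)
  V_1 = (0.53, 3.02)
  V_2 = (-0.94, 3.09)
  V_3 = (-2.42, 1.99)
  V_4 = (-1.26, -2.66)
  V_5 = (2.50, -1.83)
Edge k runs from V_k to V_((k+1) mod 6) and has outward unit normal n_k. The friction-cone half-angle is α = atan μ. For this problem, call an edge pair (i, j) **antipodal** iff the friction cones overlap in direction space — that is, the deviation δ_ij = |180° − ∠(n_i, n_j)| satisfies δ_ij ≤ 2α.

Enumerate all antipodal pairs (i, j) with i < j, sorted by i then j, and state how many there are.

count = 5; pairs: (0,3), (1,4), (2,4), (2,5), (3,5)

α = atan 0.45 = 24.23°;  2α = 48.46°
n_0 = (+0.8185, +0.5745)
n_1 = (+0.0476, +0.9989)
n_2 = (-0.5965, +0.8026)
n_3 = (-0.9703, -0.2420)
n_4 = (+0.2156, -0.9765)
n_5 = (+0.9734, -0.2290)
  (0,1): δ = 127.79°  ·
  (0,2): δ = 88.44°  ·
  (0,3): δ = 21.05°  ✓
  (0,4): δ = 67.39°  ·
  (0,5): δ = 131.70°  ·
  (1,2): δ = 140.65°  ·
  (1,3): δ = 73.27°  ·
  (1,4): δ = 15.17°  ✓
  (1,5): δ = 79.49°  ·
  (2,3): δ = 112.61°  ·
  (2,4): δ = 24.17°  ✓
  (2,5): δ = 40.14°  ✓
  (3,4): δ = 91.56°  ·
  (3,5): δ = 27.25°  ✓
  (4,5): δ = 115.69°  ·
antipodal pairs: 5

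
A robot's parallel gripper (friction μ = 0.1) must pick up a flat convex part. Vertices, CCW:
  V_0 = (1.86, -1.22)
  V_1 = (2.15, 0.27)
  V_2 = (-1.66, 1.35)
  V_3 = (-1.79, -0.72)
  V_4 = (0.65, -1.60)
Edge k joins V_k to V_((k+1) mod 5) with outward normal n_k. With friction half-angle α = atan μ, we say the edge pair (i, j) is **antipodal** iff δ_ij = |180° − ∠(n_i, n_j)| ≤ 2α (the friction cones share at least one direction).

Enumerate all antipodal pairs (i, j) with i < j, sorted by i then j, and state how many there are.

α = atan 0.1 = 5.71°;  2α = 11.42°
n_0 = (+0.9816, -0.1910)
n_1 = (+0.2727, +0.9621)
n_2 = (-0.9980, +0.0627)
n_3 = (-0.3393, -0.9407)
n_4 = (+0.2996, -0.9541)
  (0,1): δ = 94.81°  ·
  (0,2): δ = 7.42°  ✓
  (0,3): δ = 81.18°  ·
  (0,4): δ = 118.45°  ·
  (1,2): δ = 77.77°  ·
  (1,3): δ = 4.01°  ✓
  (1,4): δ = 33.26°  ·
  (2,3): δ = 106.24°  ·
  (2,4): δ = 68.97°  ·
  (3,4): δ = 142.73°  ·
antipodal pairs: 2

count = 2; pairs: (0,2), (1,3)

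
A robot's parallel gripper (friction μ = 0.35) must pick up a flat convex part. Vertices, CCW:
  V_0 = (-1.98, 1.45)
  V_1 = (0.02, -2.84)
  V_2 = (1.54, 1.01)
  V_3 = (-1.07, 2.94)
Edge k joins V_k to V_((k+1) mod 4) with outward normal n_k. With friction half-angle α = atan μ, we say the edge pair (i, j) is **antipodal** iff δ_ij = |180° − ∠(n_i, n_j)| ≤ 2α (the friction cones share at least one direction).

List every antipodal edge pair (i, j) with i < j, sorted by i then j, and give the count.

α = atan 0.35 = 19.29°;  2α = 38.58°
n_0 = (-0.9063, -0.4225)
n_1 = (+0.9301, -0.3672)
n_2 = (+0.5946, +0.8040)
n_3 = (-0.8534, +0.5212)
  (0,1): δ = 46.54°  ·
  (0,2): δ = 28.52°  ✓
  (0,3): δ = 123.59°  ·
  (1,2): δ = 104.94°  ·
  (1,3): δ = 9.87°  ✓
  (2,3): δ = 84.93°  ·
antipodal pairs: 2

count = 2; pairs: (0,2), (1,3)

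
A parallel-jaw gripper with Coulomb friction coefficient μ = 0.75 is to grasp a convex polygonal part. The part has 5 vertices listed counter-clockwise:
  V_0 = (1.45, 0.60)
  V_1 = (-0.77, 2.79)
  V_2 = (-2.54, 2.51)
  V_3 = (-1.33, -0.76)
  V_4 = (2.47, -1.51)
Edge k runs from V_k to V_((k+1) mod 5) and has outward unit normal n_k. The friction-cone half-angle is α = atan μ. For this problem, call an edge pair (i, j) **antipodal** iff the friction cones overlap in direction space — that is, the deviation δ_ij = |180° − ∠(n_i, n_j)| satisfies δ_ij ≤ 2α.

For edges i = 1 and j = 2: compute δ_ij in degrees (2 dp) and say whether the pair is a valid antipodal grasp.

δ = 78.68°, invalid

α = atan 0.75 = 36.87°;  2α = 73.74°
edge 1: e_1 = (-1.77, -0.28);  n_1 = (-0.1562, +0.9877)
edge 2: e_2 = (+1.21, -3.27);  n_2 = (-0.9379, -0.3470)
∠(n_1, n_2) = 101.32°
δ = |180° − 101.32°| = 78.68°
78.68° > 2α = 73.74°  →  invalid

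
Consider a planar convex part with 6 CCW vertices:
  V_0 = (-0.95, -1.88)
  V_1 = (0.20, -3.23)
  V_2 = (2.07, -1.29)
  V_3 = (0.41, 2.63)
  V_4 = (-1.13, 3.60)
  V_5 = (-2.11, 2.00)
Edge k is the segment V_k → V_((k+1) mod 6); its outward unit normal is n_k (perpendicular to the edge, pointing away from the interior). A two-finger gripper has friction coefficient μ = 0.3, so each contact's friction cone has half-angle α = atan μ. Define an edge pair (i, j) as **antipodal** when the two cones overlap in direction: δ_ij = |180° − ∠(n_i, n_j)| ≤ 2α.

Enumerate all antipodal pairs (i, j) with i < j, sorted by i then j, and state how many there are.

count = 4; pairs: (0,2), (0,3), (1,4), (2,5)

α = atan 0.3 = 16.70°;  2α = 33.40°
n_0 = (-0.7612, -0.6485)
n_1 = (+0.7200, -0.6940)
n_2 = (+0.9208, +0.3899)
n_3 = (+0.5330, +0.8461)
n_4 = (-0.8528, +0.5223)
n_5 = (-0.9581, -0.2864)
  (0,1): δ = 84.37°  ·
  (0,2): δ = 17.47°  ✓
  (0,3): δ = 17.37°  ✓
  (0,4): δ = 108.09°  ·
  (0,5): δ = 156.22°  ·
  (1,2): δ = 113.10°  ·
  (1,3): δ = 78.26°  ·
  (1,4): δ = 12.46°  ✓
  (1,5): δ = 60.59°  ·
  (2,3): δ = 145.16°  ·
  (2,4): δ = 54.44°  ·
  (2,5): δ = 6.31°  ✓
  (3,4): δ = 89.28°  ·
  (3,5): δ = 41.15°  ·
  (4,5): δ = 131.87°  ·
antipodal pairs: 4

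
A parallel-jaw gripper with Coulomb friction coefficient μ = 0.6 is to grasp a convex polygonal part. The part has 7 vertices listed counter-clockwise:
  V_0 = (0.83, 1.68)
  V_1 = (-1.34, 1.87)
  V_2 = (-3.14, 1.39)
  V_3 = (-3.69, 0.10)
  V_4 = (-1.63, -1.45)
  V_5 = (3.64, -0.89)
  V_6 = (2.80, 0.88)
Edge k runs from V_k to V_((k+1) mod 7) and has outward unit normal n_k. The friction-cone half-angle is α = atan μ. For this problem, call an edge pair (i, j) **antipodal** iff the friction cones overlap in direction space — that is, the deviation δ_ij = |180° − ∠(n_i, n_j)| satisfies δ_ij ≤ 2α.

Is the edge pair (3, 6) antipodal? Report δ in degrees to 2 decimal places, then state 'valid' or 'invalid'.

α = atan 0.6 = 30.96°;  2α = 61.93°
edge 3: e_3 = (+2.06, -1.55);  n_3 = (-0.6012, -0.7991)
edge 6: e_6 = (-1.97, +0.80);  n_6 = (+0.3763, +0.9265)
∠(n_3, n_6) = 165.14°
δ = |180° − 165.14°| = 14.86°
14.86° ≤ 2α = 61.93°  →  valid

δ = 14.86°, valid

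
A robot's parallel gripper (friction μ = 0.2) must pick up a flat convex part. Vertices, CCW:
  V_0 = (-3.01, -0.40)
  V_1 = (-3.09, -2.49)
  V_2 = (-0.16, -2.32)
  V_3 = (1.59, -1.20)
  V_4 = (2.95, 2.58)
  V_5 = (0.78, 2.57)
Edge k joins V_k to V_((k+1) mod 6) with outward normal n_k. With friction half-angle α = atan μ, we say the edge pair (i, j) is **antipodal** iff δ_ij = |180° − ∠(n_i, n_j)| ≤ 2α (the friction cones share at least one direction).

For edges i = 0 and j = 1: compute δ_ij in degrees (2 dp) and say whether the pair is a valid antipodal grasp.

δ = 84.49°, invalid

α = atan 0.2 = 11.31°;  2α = 22.62°
edge 0: e_0 = (-0.08, -2.09);  n_0 = (-0.9993, +0.0382)
edge 1: e_1 = (+2.93, +0.17);  n_1 = (+0.0579, -0.9983)
∠(n_0, n_1) = 95.51°
δ = |180° − 95.51°| = 84.49°
84.49° > 2α = 22.62°  →  invalid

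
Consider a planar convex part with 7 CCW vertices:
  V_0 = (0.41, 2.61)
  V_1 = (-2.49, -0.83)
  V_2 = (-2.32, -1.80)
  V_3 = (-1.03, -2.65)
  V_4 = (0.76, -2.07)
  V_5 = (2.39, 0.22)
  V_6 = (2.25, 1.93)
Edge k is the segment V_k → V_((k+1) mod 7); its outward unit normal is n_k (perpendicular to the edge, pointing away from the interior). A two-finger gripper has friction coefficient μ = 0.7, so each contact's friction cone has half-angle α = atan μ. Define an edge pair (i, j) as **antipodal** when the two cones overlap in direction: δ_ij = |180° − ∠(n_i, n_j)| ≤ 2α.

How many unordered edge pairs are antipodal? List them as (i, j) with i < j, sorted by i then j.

α = atan 0.7 = 34.99°;  2α = 69.98°
n_0 = (-0.7646, +0.6445)
n_1 = (-0.9850, -0.1726)
n_2 = (-0.5502, -0.8350)
n_3 = (+0.3082, -0.9513)
n_4 = (+0.8147, -0.5799)
n_5 = (+0.9967, +0.0816)
n_6 = (+0.3467, +0.9380)
  (0,1): δ = 129.93°  ·
  (0,2): δ = 83.25°  ·
  (0,3): δ = 31.91°  ✓
  (0,4): δ = 4.69°  ✓
  (0,5): δ = 44.81°  ✓
  (0,6): δ = 109.85°  ·
  (1,2): δ = 133.32°  ·
  (1,3): δ = 81.99°  ·
  (1,4): δ = 45.38°  ✓
  (1,5): δ = 5.26°  ✓
  (1,6): δ = 59.78°  ✓
  (2,3): δ = 128.67°  ·
  (2,4): δ = 92.06°  ·
  (2,5): δ = 51.94°  ✓
  (2,6): δ = 13.10°  ✓
  (3,4): δ = 143.40°  ·
  (3,5): δ = 103.27°  ·
  (3,6): δ = 38.24°  ✓
  (4,5): δ = 139.88°  ·
  (4,6): δ = 74.84°  ·
  (5,6): δ = 114.96°  ·
antipodal pairs: 9

count = 9; pairs: (0,3), (0,4), (0,5), (1,4), (1,5), (1,6), (2,5), (2,6), (3,6)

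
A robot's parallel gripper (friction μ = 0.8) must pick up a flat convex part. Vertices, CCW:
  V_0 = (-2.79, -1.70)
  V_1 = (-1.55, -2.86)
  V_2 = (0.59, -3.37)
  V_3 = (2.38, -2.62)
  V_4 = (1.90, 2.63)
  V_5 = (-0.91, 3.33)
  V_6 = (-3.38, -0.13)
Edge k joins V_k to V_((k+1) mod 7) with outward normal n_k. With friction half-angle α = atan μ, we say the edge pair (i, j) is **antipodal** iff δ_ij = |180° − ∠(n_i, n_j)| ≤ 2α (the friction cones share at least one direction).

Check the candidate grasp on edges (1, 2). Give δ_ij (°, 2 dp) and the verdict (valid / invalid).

δ = 143.86°, invalid

α = atan 0.8 = 38.66°;  2α = 77.32°
edge 1: e_1 = (+2.14, -0.51);  n_1 = (-0.2318, -0.9728)
edge 2: e_2 = (+1.79, +0.75);  n_2 = (+0.3864, -0.9223)
∠(n_1, n_2) = 36.14°
δ = |180° − 36.14°| = 143.86°
143.86° > 2α = 77.32°  →  invalid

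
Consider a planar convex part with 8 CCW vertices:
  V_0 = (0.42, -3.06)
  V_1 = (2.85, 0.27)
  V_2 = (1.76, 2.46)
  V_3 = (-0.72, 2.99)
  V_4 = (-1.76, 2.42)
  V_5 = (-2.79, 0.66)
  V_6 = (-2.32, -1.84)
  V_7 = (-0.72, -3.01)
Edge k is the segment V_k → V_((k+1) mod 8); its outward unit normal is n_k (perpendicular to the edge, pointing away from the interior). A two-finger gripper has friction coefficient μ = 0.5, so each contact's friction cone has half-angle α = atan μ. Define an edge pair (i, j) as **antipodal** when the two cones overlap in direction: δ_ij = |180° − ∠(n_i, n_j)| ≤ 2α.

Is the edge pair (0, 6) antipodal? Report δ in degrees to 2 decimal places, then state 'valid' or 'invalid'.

α = atan 0.5 = 26.57°;  2α = 53.13°
edge 0: e_0 = (+2.43, +3.33);  n_0 = (+0.8078, -0.5895)
edge 6: e_6 = (+1.60, -1.17);  n_6 = (-0.5903, -0.8072)
∠(n_0, n_6) = 90.06°
δ = |180° − 90.06°| = 89.94°
89.94° > 2α = 53.13°  →  invalid

δ = 89.94°, invalid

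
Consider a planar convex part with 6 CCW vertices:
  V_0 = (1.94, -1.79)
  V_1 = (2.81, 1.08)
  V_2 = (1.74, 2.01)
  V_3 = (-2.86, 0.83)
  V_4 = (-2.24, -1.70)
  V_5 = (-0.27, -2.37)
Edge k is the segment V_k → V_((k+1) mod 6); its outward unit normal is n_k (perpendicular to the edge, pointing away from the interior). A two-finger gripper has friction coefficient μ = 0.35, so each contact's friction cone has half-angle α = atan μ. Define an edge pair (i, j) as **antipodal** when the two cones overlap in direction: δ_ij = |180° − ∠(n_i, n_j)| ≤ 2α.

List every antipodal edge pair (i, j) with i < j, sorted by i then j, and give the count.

α = atan 0.35 = 19.29°;  2α = 38.58°
n_0 = (+0.9570, -0.2901)
n_1 = (+0.6560, +0.7548)
n_2 = (-0.2485, +0.9686)
n_3 = (-0.9713, -0.2380)
n_4 = (-0.3220, -0.9467)
n_5 = (+0.2538, -0.9672)
  (0,1): δ = 114.13°  ·
  (0,2): δ = 58.75°  ·
  (0,3): δ = 30.63°  ✓
  (0,4): δ = 88.08°  ·
  (0,5): δ = 121.57°  ·
  (1,2): δ = 124.62°  ·
  (1,3): δ = 35.23°  ✓
  (1,4): δ = 22.21°  ✓
  (1,5): δ = 55.70°  ·
  (2,3): δ = 90.62°  ·
  (2,4): δ = 33.17°  ✓
  (2,5): δ = 0.32°  ✓
  (3,4): δ = 122.55°  ·
  (3,5): δ = 89.06°  ·
  (4,5): δ = 146.51°  ·
antipodal pairs: 5

count = 5; pairs: (0,3), (1,3), (1,4), (2,4), (2,5)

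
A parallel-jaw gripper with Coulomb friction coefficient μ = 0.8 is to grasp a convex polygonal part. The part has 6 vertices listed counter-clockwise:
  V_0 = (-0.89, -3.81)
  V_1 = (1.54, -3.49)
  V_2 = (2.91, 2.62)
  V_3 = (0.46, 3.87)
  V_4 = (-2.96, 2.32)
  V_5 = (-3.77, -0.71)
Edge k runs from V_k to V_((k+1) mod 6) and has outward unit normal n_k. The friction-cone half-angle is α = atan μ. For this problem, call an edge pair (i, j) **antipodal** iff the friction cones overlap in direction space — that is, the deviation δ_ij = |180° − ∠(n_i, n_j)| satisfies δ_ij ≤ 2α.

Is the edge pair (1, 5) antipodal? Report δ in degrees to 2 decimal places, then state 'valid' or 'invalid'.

α = atan 0.8 = 38.66°;  2α = 77.32°
edge 1: e_1 = (+1.37, +6.11);  n_1 = (+0.9758, -0.2188)
edge 5: e_5 = (+2.88, -3.10);  n_5 = (-0.7326, -0.6806)
∠(n_1, n_5) = 124.47°
δ = |180° − 124.47°| = 55.53°
55.53° ≤ 2α = 77.32°  →  valid

δ = 55.53°, valid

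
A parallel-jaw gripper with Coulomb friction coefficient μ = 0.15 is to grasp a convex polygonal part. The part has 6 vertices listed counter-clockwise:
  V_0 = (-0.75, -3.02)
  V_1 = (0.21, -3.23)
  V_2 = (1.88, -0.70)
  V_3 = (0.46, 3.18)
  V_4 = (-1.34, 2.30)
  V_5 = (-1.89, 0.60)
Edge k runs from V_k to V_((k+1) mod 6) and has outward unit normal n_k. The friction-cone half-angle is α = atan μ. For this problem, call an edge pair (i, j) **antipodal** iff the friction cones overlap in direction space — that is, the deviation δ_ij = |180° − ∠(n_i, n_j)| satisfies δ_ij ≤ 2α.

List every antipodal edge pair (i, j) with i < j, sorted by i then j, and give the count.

count = 2; pairs: (1,4), (2,5)

α = atan 0.15 = 8.53°;  2α = 17.06°
n_0 = (-0.2137, -0.9769)
n_1 = (+0.8346, -0.5509)
n_2 = (+0.9391, +0.3437)
n_3 = (-0.4392, +0.8984)
n_4 = (-0.9514, +0.3078)
n_5 = (-0.9538, -0.3004)
  (0,1): δ = 111.09°  ·
  (0,2): δ = 57.56°  ·
  (0,3): δ = 38.39°  ·
  (0,4): δ = 84.41°  ·
  (0,5): δ = 119.82°  ·
  (1,2): δ = 126.47°  ·
  (1,3): δ = 30.52°  ·
  (1,4): δ = 15.50°  ✓
  (1,5): δ = 50.91°  ·
  (2,3): δ = 84.05°  ·
  (2,4): δ = 38.03°  ·
  (2,5): δ = 2.62°  ✓
  (3,4): δ = 133.98°  ·
  (3,5): δ = 98.57°  ·
  (4,5): δ = 144.59°  ·
antipodal pairs: 2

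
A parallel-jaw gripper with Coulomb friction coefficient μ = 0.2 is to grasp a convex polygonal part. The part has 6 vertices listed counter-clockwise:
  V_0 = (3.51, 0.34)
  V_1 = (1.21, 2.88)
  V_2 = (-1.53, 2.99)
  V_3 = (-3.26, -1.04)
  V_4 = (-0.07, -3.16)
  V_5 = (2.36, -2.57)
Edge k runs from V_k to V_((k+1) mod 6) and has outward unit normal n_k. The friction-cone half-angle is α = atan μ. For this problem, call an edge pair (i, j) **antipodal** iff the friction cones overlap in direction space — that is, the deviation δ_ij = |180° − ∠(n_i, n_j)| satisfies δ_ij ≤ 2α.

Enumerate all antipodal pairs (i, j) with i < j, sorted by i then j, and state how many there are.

count = 3; pairs: (0,3), (1,4), (2,5)

α = atan 0.2 = 11.31°;  2α = 22.62°
n_0 = (+0.7413, +0.6712)
n_1 = (+0.0401, +0.9992)
n_2 = (-0.9189, +0.3945)
n_3 = (-0.5535, -0.8329)
n_4 = (+0.2359, -0.9718)
n_5 = (+0.9300, -0.3675)
  (0,1): δ = 134.46°  ·
  (0,2): δ = 65.39°  ·
  (0,3): δ = 14.23°  ✓
  (0,4): δ = 61.49°  ·
  (0,5): δ = 116.28°  ·
  (1,2): δ = 110.93°  ·
  (1,3): δ = 31.31°  ·
  (1,4): δ = 15.95°  ✓
  (1,5): δ = 70.74°  ·
  (2,3): δ = 100.37°  ·
  (2,4): δ = 53.12°  ·
  (2,5): δ = 1.67°  ✓
  (3,4): δ = 132.75°  ·
  (3,5): δ = 77.96°  ·
  (4,5): δ = 125.21°  ·
antipodal pairs: 3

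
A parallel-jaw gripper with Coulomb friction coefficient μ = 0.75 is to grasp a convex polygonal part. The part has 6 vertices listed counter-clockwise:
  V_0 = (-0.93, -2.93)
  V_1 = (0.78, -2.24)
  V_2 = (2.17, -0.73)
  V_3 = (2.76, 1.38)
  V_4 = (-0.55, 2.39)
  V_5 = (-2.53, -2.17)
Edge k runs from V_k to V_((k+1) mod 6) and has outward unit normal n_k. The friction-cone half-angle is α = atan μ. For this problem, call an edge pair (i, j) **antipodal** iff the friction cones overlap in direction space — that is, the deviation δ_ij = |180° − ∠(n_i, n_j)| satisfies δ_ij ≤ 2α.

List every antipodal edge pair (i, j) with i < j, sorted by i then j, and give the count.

α = atan 0.75 = 36.87°;  2α = 73.74°
n_0 = (+0.3742, -0.9274)
n_1 = (+0.7357, -0.6773)
n_2 = (+0.9631, -0.2693)
n_3 = (+0.2919, +0.9565)
n_4 = (-0.9173, +0.3983)
n_5 = (-0.4291, -0.9033)
  (0,1): δ = 154.60°  ·
  (0,2): δ = 127.60°  ·
  (0,3): δ = 38.94°  ✓
  (0,4): δ = 44.55°  ✓
  (0,5): δ = 132.62°  ·
  (1,2): δ = 152.99°  ·
  (1,3): δ = 64.34°  ✓
  (1,4): δ = 19.16°  ✓
  (1,5): δ = 107.22°  ·
  (2,3): δ = 91.35°  ·
  (2,4): δ = 7.85°  ✓
  (2,5): δ = 80.21°  ·
  (3,4): δ = 96.50°  ·
  (3,5): δ = 8.44°  ✓
  (4,5): δ = 91.94°  ·
antipodal pairs: 6

count = 6; pairs: (0,3), (0,4), (1,3), (1,4), (2,4), (3,5)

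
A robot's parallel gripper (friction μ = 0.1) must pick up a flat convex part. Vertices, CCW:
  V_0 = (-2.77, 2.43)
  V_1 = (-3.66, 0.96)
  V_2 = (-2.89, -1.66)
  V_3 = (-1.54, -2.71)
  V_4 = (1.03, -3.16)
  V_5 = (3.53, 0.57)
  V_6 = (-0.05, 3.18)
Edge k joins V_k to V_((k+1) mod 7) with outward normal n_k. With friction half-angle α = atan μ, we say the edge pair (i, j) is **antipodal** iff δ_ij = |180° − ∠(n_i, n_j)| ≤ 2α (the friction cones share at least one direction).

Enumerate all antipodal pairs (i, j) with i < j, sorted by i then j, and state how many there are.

count = 2; pairs: (0,4), (2,5)

α = atan 0.1 = 5.71°;  2α = 11.42°
n_0 = (-0.8554, +0.5179)
n_1 = (-0.9594, -0.2820)
n_2 = (-0.6139, -0.7894)
n_3 = (-0.1725, -0.9850)
n_4 = (+0.8307, -0.5568)
n_5 = (+0.5891, +0.8081)
n_6 = (-0.2658, +0.9640)
  (0,1): δ = 132.43°  ·
  (0,2): δ = 96.68°  ·
  (0,3): δ = 68.74°  ·
  (0,4): δ = 2.64°  ✓
  (0,5): δ = 85.10°  ·
  (0,6): δ = 136.61°  ·
  (1,2): δ = 144.25°  ·
  (1,3): δ = 116.31°  ·
  (1,4): δ = 50.21°  ·
  (1,5): δ = 37.53°  ·
  (1,6): δ = 89.04°  ·
  (2,3): δ = 152.06°  ·
  (2,4): δ = 85.96°  ·
  (2,5): δ = 1.78°  ✓
  (2,6): δ = 53.29°  ·
  (3,4): δ = 113.90°  ·
  (3,5): δ = 26.16°  ·
  (3,6): δ = 25.35°  ·
  (4,5): δ = 92.26°  ·
  (4,6): δ = 40.75°  ·
  (5,6): δ = 128.49°  ·
antipodal pairs: 2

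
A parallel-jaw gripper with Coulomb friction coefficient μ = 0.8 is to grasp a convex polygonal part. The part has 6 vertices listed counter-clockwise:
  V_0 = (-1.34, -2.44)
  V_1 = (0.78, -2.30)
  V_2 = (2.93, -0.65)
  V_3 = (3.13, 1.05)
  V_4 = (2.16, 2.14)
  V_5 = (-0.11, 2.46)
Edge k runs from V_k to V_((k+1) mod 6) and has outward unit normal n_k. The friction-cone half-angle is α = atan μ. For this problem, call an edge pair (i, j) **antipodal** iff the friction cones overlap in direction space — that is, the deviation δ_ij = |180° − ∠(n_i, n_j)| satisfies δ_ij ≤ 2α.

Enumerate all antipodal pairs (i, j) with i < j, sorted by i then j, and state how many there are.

count = 7; pairs: (0,3), (0,4), (0,5), (1,4), (1,5), (2,5), (3,5)

α = atan 0.8 = 38.66°;  2α = 77.32°
n_0 = (+0.0659, -0.9978)
n_1 = (+0.6088, -0.7933)
n_2 = (+0.9932, -0.1168)
n_3 = (+0.7470, +0.6648)
n_4 = (+0.1396, +0.9902)
n_5 = (-0.9699, +0.2435)
  (0,1): δ = 146.27°  ·
  (0,2): δ = 100.49°  ·
  (0,3): δ = 52.11°  ✓
  (0,4): δ = 11.80°  ✓
  (0,5): δ = 72.13°  ✓
  (1,2): δ = 134.21°  ·
  (1,3): δ = 85.84°  ·
  (1,4): δ = 45.53°  ✓
  (1,5): δ = 38.40°  ✓
  (2,3): δ = 131.62°  ·
  (2,4): δ = 91.31°  ·
  (2,5): δ = 7.38°  ✓
  (3,4): δ = 139.69°  ·
  (3,5): δ = 55.76°  ✓
  (4,5): δ = 96.07°  ·
antipodal pairs: 7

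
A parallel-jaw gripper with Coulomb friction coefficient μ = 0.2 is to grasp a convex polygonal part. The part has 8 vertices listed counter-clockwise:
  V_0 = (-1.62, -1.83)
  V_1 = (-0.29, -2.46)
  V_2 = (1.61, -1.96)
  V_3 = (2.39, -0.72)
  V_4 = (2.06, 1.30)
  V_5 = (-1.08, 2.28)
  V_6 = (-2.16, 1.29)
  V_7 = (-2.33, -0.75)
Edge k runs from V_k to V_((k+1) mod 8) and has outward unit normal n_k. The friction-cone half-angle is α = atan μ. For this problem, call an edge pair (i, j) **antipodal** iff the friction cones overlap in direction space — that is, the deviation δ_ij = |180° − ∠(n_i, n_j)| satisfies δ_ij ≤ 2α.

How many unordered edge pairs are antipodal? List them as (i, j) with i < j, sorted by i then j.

α = atan 0.2 = 11.31°;  2α = 22.62°
n_0 = (-0.4281, -0.9037)
n_1 = (+0.2545, -0.9671)
n_2 = (+0.8465, -0.5325)
n_3 = (+0.9869, +0.1612)
n_4 = (+0.2979, +0.9546)
n_5 = (-0.6757, +0.7372)
n_6 = (-0.9965, +0.0830)
n_7 = (-0.8356, -0.5493)
  (0,1): δ = 139.91°  ·
  (0,2): δ = 96.83°  ·
  (0,3): δ = 55.38°  ·
  (0,4): δ = 8.01°  ✓
  (0,5): δ = 67.86°  ·
  (0,6): δ = 110.58°  ·
  (0,7): δ = 148.67°  ·
  (1,2): δ = 136.91°  ·
  (1,3): δ = 95.47°  ·
  (1,4): δ = 32.08°  ·
  (1,5): δ = 27.77°  ·
  (1,6): δ = 70.49°  ·
  (1,7): δ = 108.58°  ·
  (2,3): δ = 138.55°  ·
  (2,4): δ = 75.16°  ·
  (2,5): δ = 15.32°  ✓
  (2,6): δ = 27.41°  ·
  (2,7): δ = 65.49°  ·
  (3,4): δ = 116.61°  ·
  (3,5): δ = 56.77°  ·
  (3,6): δ = 14.04°  ✓
  (3,7): δ = 24.04°  ·
  (4,5): δ = 120.16°  ·
  (4,6): δ = 77.43°  ·
  (4,7): δ = 39.35°  ·
  (5,6): δ = 137.27°  ·
  (5,7): δ = 99.19°  ·
  (6,7): δ = 141.92°  ·
antipodal pairs: 3

count = 3; pairs: (0,4), (2,5), (3,6)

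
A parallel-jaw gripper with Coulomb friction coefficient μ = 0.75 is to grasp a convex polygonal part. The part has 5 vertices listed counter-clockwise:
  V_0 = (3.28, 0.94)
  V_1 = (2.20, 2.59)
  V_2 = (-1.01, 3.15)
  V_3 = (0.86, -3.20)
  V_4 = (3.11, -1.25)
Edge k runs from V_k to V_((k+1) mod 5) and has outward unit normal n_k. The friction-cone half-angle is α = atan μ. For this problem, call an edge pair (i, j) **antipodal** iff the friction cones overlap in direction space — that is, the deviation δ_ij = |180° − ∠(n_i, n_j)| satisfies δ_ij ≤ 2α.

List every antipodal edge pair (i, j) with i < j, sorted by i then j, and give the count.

count = 5; pairs: (0,2), (1,2), (1,3), (2,3), (2,4)

α = atan 0.75 = 36.87°;  2α = 73.74°
n_0 = (+0.8367, +0.5477)
n_1 = (+0.1719, +0.9851)
n_2 = (-0.9593, -0.2825)
n_3 = (+0.6549, -0.7557)
n_4 = (+0.9970, -0.0774)
  (0,1): δ = 133.10°  ·
  (0,2): δ = 16.80°  ✓
  (0,3): δ = 97.71°  ·
  (0,4): δ = 142.35°  ·
  (1,2): δ = 63.69°  ✓
  (1,3): δ = 50.81°  ✓
  (1,4): δ = 95.46°  ·
  (2,3): δ = 65.49°  ✓
  (2,4): δ = 20.85°  ✓
  (3,4): δ = 135.35°  ·
antipodal pairs: 5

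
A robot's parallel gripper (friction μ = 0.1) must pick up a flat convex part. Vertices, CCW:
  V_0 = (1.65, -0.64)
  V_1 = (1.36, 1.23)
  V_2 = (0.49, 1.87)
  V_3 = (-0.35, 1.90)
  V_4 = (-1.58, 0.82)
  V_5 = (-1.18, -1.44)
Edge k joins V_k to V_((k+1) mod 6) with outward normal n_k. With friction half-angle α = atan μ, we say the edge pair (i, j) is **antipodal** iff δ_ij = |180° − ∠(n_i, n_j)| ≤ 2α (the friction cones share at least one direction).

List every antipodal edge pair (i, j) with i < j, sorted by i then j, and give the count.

count = 1; pairs: (0,4)

α = atan 0.1 = 5.71°;  2α = 11.42°
n_0 = (+0.9882, +0.1532)
n_1 = (+0.5926, +0.8055)
n_2 = (+0.0357, +0.9994)
n_3 = (-0.6598, +0.7514)
n_4 = (-0.9847, -0.1743)
n_5 = (+0.2720, -0.9623)
  (0,1): δ = 135.15°  ·
  (0,2): δ = 100.86°  ·
  (0,3): δ = 57.53°  ·
  (0,4): δ = 1.22°  ✓
  (0,5): δ = 96.97°  ·
  (1,2): δ = 145.71°  ·
  (1,3): δ = 102.38°  ·
  (1,4): δ = 43.62°  ·
  (1,5): δ = 52.12°  ·
  (2,3): δ = 136.67°  ·
  (2,4): δ = 77.92°  ·
  (2,5): δ = 17.83°  ·
  (3,4): δ = 121.25°  ·
  (3,5): δ = 25.50°  ·
  (4,5): δ = 84.25°  ·
antipodal pairs: 1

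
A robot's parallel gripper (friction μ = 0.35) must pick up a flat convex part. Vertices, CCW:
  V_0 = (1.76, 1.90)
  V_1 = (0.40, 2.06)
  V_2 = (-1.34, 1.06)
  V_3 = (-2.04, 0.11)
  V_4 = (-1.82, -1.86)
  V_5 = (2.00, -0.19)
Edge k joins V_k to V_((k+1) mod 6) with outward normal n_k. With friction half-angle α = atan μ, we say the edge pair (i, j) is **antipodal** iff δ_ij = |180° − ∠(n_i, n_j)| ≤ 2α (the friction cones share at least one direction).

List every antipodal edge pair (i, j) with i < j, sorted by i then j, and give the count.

α = atan 0.35 = 19.29°;  2α = 38.58°
n_0 = (+0.1168, +0.9932)
n_1 = (-0.4983, +0.8670)
n_2 = (-0.8051, +0.5932)
n_3 = (-0.9938, -0.1110)
n_4 = (+0.4006, -0.9163)
n_5 = (+0.9935, +0.1141)
  (0,1): δ = 143.40°  ·
  (0,2): δ = 119.67°  ·
  (0,3): δ = 76.92°  ·
  (0,4): δ = 30.32°  ✓
  (0,5): δ = 103.26°  ·
  (1,2): δ = 156.27°  ·
  (1,3): δ = 113.51°  ·
  (1,4): δ = 6.27°  ✓
  (1,5): δ = 66.66°  ·
  (2,3): δ = 137.24°  ·
  (2,4): δ = 30.00°  ✓
  (2,5): δ = 42.94°  ·
  (3,4): δ = 72.76°  ·
  (3,5): δ = 0.18°  ✓
  (4,5): δ = 107.06°  ·
antipodal pairs: 4

count = 4; pairs: (0,4), (1,4), (2,4), (3,5)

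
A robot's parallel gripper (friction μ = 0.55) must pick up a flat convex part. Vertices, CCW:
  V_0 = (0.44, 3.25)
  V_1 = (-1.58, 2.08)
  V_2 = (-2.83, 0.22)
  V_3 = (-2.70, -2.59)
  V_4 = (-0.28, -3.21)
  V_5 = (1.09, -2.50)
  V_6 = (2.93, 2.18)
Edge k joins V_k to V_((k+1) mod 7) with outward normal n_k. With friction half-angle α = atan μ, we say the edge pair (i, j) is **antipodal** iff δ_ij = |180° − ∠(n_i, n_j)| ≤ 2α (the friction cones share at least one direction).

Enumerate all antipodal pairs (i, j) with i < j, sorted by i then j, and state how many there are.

α = atan 0.55 = 28.81°;  2α = 57.62°
n_0 = (-0.5012, +0.8653)
n_1 = (-0.8300, +0.5578)
n_2 = (-0.9989, -0.0462)
n_3 = (-0.2482, -0.9687)
n_4 = (+0.4601, -0.8879)
n_5 = (+0.9307, -0.3659)
n_6 = (+0.3948, +0.9188)
  (0,1): δ = 153.98°  ·
  (0,2): δ = 117.43°  ·
  (0,3): δ = 44.45°  ✓
  (0,4): δ = 2.68°  ✓
  (0,5): δ = 38.46°  ✓
  (0,6): δ = 126.67°  ·
  (1,2): δ = 143.45°  ·
  (1,3): δ = 70.47°  ·
  (1,4): δ = 28.70°  ✓
  (1,5): δ = 12.44°  ✓
  (1,6): δ = 100.65°  ·
  (2,3): δ = 107.02°  ·
  (2,4): δ = 65.25°  ·
  (2,5): δ = 24.11°  ✓
  (2,6): δ = 64.10°  ·
  (3,4): δ = 138.23°  ·
  (3,5): δ = 97.09°  ·
  (3,6): δ = 8.88°  ✓
  (4,5): δ = 138.86°  ·
  (4,6): δ = 50.65°  ✓
  (5,6): δ = 91.79°  ·
antipodal pairs: 8

count = 8; pairs: (0,3), (0,4), (0,5), (1,4), (1,5), (2,5), (3,6), (4,6)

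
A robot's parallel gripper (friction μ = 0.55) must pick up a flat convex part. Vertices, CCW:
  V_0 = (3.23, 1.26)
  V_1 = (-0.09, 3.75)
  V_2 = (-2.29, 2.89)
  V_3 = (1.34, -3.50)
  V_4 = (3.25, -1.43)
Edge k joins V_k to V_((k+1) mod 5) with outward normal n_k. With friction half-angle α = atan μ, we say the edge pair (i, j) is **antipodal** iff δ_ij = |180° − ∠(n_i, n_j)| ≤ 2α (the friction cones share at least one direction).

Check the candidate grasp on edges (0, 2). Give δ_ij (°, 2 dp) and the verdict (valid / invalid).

δ = 23.53°, valid

α = atan 0.55 = 28.81°;  2α = 57.62°
edge 0: e_0 = (-3.32, +2.49);  n_0 = (+0.6000, +0.8000)
edge 2: e_2 = (+3.63, -6.39);  n_2 = (-0.8695, -0.4939)
∠(n_0, n_2) = 156.47°
δ = |180° − 156.47°| = 23.53°
23.53° ≤ 2α = 57.62°  →  valid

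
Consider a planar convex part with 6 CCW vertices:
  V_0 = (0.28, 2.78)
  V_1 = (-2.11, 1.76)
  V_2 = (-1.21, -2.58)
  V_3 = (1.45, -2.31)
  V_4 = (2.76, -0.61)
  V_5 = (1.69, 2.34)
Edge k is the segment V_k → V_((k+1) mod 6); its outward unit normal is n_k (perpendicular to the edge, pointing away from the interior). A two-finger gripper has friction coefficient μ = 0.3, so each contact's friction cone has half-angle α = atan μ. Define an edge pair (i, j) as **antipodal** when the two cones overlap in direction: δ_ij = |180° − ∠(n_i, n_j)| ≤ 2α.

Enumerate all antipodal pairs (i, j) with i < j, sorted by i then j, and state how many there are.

α = atan 0.3 = 16.70°;  2α = 33.40°
n_0 = (-0.3925, +0.9197)
n_1 = (-0.9792, -0.2031)
n_2 = (+0.1010, -0.9949)
n_3 = (+0.7921, -0.6104)
n_4 = (+0.9401, +0.3410)
n_5 = (+0.2979, +0.9546)
  (0,1): δ = 101.40°  ·
  (0,2): δ = 17.32°  ✓
  (0,3): δ = 29.27°  ✓
  (0,4): δ = 86.82°  ·
  (0,5): δ = 139.56°  ·
  (1,2): δ = 95.92°  ·
  (1,3): δ = 49.33°  ·
  (1,4): δ = 8.22°  ✓
  (1,5): δ = 60.95°  ·
  (2,3): δ = 133.41°  ·
  (2,4): δ = 75.86°  ·
  (2,5): δ = 23.13°  ✓
  (3,4): δ = 122.45°  ·
  (3,5): δ = 69.71°  ·
  (4,5): δ = 127.27°  ·
antipodal pairs: 4

count = 4; pairs: (0,2), (0,3), (1,4), (2,5)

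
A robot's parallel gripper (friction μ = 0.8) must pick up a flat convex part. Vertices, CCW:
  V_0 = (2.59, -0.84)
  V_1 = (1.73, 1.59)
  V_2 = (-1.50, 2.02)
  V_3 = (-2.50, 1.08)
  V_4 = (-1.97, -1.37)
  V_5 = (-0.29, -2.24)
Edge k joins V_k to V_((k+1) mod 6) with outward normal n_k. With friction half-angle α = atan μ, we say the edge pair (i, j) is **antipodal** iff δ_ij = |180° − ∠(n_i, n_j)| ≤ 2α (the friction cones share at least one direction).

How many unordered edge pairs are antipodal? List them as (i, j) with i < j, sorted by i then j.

count = 9; pairs: (0,2), (0,3), (0,4), (1,3), (1,4), (1,5), (2,4), (2,5), (3,5)

α = atan 0.8 = 38.66°;  2α = 77.32°
n_0 = (+0.9427, +0.3336)
n_1 = (+0.1320, +0.9913)
n_2 = (-0.6849, +0.7286)
n_3 = (-0.9774, -0.2114)
n_4 = (-0.4599, -0.8880)
n_5 = (+0.4372, -0.8994)
  (0,1): δ = 117.07°  ·
  (0,2): δ = 66.26°  ✓
  (0,3): δ = 7.28°  ✓
  (0,4): δ = 43.13°  ✓
  (0,5): δ = 96.44°  ·
  (1,2): δ = 129.19°  ·
  (1,3): δ = 70.21°  ✓
  (1,4): δ = 19.79°  ✓
  (1,5): δ = 33.51°  ✓
  (2,3): δ = 121.02°  ·
  (2,4): δ = 70.61°  ✓
  (2,5): δ = 17.30°  ✓
  (3,4): δ = 129.58°  ·
  (3,5): δ = 76.28°  ✓
  (4,5): δ = 126.70°  ·
antipodal pairs: 9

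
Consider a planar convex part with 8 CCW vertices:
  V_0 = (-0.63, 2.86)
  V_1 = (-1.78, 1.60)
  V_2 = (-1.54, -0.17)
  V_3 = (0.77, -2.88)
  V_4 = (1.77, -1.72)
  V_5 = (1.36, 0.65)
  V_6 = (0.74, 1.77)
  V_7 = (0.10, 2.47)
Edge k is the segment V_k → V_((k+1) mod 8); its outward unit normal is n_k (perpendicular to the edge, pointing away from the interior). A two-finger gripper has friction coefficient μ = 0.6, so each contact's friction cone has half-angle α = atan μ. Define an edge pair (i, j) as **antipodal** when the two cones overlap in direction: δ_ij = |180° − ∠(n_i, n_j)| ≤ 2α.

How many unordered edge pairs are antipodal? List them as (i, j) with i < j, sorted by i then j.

α = atan 0.6 = 30.96°;  2α = 61.93°
n_0 = (-0.7386, +0.6741)
n_1 = (-0.9909, -0.1344)
n_2 = (-0.7610, -0.6487)
n_3 = (+0.7574, -0.6529)
n_4 = (+0.9854, +0.1705)
n_5 = (+0.8749, +0.4843)
n_6 = (+0.7380, +0.6748)
n_7 = (+0.4712, +0.8820)
  (0,1): δ = 129.89°  ·
  (0,2): δ = 97.17°  ·
  (0,3): δ = 1.62°  ✓
  (0,4): δ = 52.20°  ✓
  (0,5): δ = 71.35°  ·
  (0,6): δ = 84.82°  ·
  (0,7): δ = 104.27°  ·
  (1,2): δ = 147.28°  ·
  (1,3): δ = 48.49°  ✓
  (1,4): δ = 2.09°  ✓
  (1,5): δ = 21.25°  ✓
  (1,6): δ = 34.71°  ✓
  (1,7): δ = 54.16°  ✓
  (2,3): δ = 81.21°  ·
  (2,4): δ = 30.63°  ✓
  (2,5): δ = 11.48°  ✓
  (2,6): δ = 1.99°  ✓
  (2,7): δ = 21.44°  ✓
  (3,4): δ = 129.42°  ·
  (3,5): δ = 110.27°  ·
  (3,6): δ = 96.80°  ·
  (3,7): δ = 77.35°  ·
  (4,5): δ = 160.85°  ·
  (4,6): δ = 147.38°  ·
  (4,7): δ = 127.93°  ·
  (5,6): δ = 166.53°  ·
  (5,7): δ = 147.08°  ·
  (6,7): δ = 160.55°  ·
antipodal pairs: 11

count = 11; pairs: (0,3), (0,4), (1,3), (1,4), (1,5), (1,6), (1,7), (2,4), (2,5), (2,6), (2,7)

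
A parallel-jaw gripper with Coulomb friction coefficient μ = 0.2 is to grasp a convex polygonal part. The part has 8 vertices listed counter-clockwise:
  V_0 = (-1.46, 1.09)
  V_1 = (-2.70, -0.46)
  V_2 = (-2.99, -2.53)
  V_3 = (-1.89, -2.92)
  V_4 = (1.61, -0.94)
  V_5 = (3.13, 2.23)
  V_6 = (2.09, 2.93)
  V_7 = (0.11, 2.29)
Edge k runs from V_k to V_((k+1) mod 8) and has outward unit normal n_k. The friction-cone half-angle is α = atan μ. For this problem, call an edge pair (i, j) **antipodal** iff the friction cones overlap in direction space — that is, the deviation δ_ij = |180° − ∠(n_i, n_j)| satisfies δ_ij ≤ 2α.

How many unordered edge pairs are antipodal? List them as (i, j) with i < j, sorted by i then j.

count = 6; pairs: (0,3), (0,4), (1,4), (2,5), (3,6), (3,7)

α = atan 0.2 = 11.31°;  2α = 22.62°
n_0 = (-0.7809, +0.6247)
n_1 = (-0.9903, +0.1387)
n_2 = (-0.3342, -0.9425)
n_3 = (+0.4924, -0.8704)
n_4 = (+0.9017, -0.4324)
n_5 = (+0.5584, +0.8296)
n_6 = (-0.3076, +0.9515)
n_7 = (-0.6073, +0.7945)
  (0,1): δ = 149.32°  ·
  (0,2): δ = 70.86°  ·
  (0,3): δ = 21.84°  ✓
  (0,4): δ = 13.04°  ✓
  (0,5): δ = 94.72°  ·
  (0,6): δ = 146.57°  ·
  (0,7): δ = 166.05°  ·
  (1,2): δ = 101.55°  ·
  (1,3): δ = 52.53°  ·
  (1,4): δ = 17.64°  ✓
  (1,5): δ = 64.03°  ·
  (1,6): δ = 115.89°  ·
  (1,7): δ = 135.37°  ·
  (2,3): δ = 130.98°  ·
  (2,4): δ = 96.10°  ·
  (2,5): δ = 14.42°  ✓
  (2,6): δ = 37.43°  ·
  (2,7): δ = 56.91°  ·
  (3,4): δ = 145.11°  ·
  (3,5): δ = 63.44°  ·
  (3,6): δ = 11.58°  ✓
  (3,7): δ = 7.89°  ✓
  (4,5): δ = 98.33°  ·
  (4,6): δ = 46.47°  ·
  (4,7): δ = 26.99°  ·
  (5,6): δ = 128.14°  ·
  (5,7): δ = 108.66°  ·
  (6,7): δ = 160.52°  ·
antipodal pairs: 6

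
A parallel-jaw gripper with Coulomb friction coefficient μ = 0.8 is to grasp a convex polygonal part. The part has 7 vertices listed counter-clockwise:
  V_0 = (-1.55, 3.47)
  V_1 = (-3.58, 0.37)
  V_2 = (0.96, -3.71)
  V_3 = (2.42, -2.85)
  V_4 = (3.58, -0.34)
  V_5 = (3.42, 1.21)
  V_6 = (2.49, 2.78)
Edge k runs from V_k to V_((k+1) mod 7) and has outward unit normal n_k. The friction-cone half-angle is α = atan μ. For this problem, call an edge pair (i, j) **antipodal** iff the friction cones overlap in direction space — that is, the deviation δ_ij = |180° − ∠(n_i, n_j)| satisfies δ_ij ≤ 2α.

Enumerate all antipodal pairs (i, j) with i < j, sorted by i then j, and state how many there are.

count = 10; pairs: (0,2), (0,3), (0,4), (0,5), (1,3), (1,4), (1,5), (1,6), (2,6), (3,6)

α = atan 0.8 = 38.66°;  2α = 77.32°
n_0 = (-0.8366, +0.5478)
n_1 = (-0.6684, -0.7438)
n_2 = (+0.5075, -0.8616)
n_3 = (+0.9077, -0.4195)
n_4 = (+0.9947, +0.1027)
n_5 = (+0.8604, +0.5097)
n_6 = (+0.1684, +0.9857)
  (0,1): δ = 98.73°  ·
  (0,2): δ = 26.28°  ✓
  (0,3): δ = 8.41°  ✓
  (0,4): δ = 39.11°  ✓
  (0,5): δ = 63.86°  ✓
  (0,6): δ = 113.53°  ·
  (1,2): δ = 107.55°  ·
  (1,3): δ = 72.86°  ✓
  (1,4): δ = 42.16°  ✓
  (1,5): δ = 17.41°  ✓
  (1,6): δ = 32.25°  ✓
  (2,3): δ = 145.30°  ·
  (2,4): δ = 114.61°  ·
  (2,5): δ = 89.86°  ·
  (2,6): δ = 40.19°  ✓
  (3,4): δ = 149.30°  ·
  (3,5): δ = 124.56°  ·
  (3,6): δ = 74.89°  ✓
  (4,5): δ = 155.25°  ·
  (4,6): δ = 105.59°  ·
  (5,6): δ = 130.33°  ·
antipodal pairs: 10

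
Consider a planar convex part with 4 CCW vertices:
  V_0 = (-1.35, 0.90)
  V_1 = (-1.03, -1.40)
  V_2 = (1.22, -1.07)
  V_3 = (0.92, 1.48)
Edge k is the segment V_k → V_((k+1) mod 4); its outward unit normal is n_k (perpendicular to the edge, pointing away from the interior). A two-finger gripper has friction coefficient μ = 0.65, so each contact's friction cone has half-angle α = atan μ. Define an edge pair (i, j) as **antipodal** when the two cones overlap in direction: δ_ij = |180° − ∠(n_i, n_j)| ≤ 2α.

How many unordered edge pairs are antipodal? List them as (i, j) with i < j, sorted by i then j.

α = atan 0.65 = 33.02°;  2α = 66.05°
n_0 = (-0.9905, -0.1378)
n_1 = (+0.1451, -0.9894)
n_2 = (+0.9932, +0.1168)
n_3 = (-0.2476, +0.9689)
  (0,1): δ = 89.58°  ·
  (0,2): δ = 1.21°  ✓
  (0,3): δ = 96.41°  ·
  (1,2): δ = 91.63°  ·
  (1,3): δ = 5.99°  ✓
  (2,3): δ = 82.38°  ·
antipodal pairs: 2

count = 2; pairs: (0,2), (1,3)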